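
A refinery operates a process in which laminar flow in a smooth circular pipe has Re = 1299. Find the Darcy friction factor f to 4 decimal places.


f = 64 / Re
f = 64 / 1299
f = 0.0493


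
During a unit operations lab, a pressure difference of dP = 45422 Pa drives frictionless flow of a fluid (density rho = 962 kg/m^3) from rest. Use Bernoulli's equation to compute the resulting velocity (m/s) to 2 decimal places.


v = sqrt(2*dP/rho)
v = sqrt(2*45422/962)
v = sqrt(94.432432)
v = 9.72 m/s


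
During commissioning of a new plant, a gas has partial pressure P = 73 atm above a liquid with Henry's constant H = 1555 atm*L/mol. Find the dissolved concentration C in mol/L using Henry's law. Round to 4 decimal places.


C = P / H
C = 73 / 1555
C = 0.0469 mol/L


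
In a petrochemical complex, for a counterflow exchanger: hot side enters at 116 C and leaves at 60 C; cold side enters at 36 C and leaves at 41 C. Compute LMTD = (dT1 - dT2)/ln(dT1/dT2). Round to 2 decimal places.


dT1 = Th_in - Tc_out = 116 - 41 = 75
dT2 = Th_out - Tc_in = 60 - 36 = 24
LMTD = (dT1 - dT2) / ln(dT1/dT2)
LMTD = (75 - 24) / ln(75/24)
LMTD = 44.76 K


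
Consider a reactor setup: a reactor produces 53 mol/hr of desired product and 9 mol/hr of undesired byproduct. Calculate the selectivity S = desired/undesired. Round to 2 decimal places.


S = desired product rate / undesired product rate
S = 53 / 9
S = 5.89


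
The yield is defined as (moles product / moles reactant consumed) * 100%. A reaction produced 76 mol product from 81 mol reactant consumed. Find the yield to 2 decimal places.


Yield = (moles product / moles consumed) * 100%
Yield = (76 / 81) * 100
Yield = 0.9383 * 100
Yield = 93.83%


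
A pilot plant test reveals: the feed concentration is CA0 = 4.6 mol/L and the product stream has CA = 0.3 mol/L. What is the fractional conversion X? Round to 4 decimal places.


X = (CA0 - CA) / CA0
X = (4.6 - 0.3) / 4.6
X = 4.3 / 4.6
X = 0.9348


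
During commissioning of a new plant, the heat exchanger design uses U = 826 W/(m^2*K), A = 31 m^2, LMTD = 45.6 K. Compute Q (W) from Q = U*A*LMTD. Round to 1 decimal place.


Q = U * A * LMTD
Q = 826 * 31 * 45.6
Q = 1167633.6 W


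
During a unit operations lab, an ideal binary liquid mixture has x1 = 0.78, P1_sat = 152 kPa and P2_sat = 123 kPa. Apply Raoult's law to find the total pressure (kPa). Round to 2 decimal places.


P = x1*P1_sat + x2*P2_sat
x2 = 1 - x1 = 1 - 0.78 = 0.22
P = 0.78*152 + 0.22*123
P = 118.56 + 27.06
P = 145.62 kPa


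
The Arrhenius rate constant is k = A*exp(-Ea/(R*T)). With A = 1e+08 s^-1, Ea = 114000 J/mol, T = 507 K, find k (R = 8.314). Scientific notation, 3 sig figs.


k = A * exp(-Ea/(R*T))
k = 1e+08 * exp(-114000 / (8.314 * 507))
k = 1e+08 * exp(-27.044993)
k = 1.80e-04


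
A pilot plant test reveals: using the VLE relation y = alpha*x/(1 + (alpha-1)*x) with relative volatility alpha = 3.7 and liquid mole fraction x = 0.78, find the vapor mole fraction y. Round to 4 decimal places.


y = alpha*x / (1 + (alpha-1)*x)
y = 3.7*0.78 / (1 + (3.7-1)*0.78)
y = 2.886 / (1 + 2.106)
y = 2.886 / 3.106
y = 0.9292


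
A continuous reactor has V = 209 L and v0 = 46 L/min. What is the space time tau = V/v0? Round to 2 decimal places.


tau = V / v0
tau = 209 / 46
tau = 4.54 min


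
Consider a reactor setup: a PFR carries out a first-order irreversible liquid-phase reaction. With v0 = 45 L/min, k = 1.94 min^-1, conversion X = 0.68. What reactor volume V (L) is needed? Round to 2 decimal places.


V = (v0/k) * ln(1/(1-X))
V = (45/1.94) * ln(1/(1-0.68))
V = 23.195876 * ln(3.125)
V = 23.195876 * 1.139434
V = 26.43 L


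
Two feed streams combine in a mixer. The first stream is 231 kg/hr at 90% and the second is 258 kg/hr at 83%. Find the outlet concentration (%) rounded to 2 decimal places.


Mass balance on solute: F1*x1 + F2*x2 = F3*x3
F3 = F1 + F2 = 231 + 258 = 489 kg/hr
x3 = (F1*x1 + F2*x2)/F3
x3 = (231*0.9 + 258*0.83) / 489
x3 = 86.31%


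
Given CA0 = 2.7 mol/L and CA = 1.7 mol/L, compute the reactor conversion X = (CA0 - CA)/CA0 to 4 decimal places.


X = (CA0 - CA) / CA0
X = (2.7 - 1.7) / 2.7
X = 1.0 / 2.7
X = 0.3704


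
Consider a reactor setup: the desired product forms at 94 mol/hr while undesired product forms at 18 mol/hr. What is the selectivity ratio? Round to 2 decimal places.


S = desired product rate / undesired product rate
S = 94 / 18
S = 5.22


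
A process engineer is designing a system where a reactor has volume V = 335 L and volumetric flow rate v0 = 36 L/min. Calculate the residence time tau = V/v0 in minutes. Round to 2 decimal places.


tau = V / v0
tau = 335 / 36
tau = 9.31 min


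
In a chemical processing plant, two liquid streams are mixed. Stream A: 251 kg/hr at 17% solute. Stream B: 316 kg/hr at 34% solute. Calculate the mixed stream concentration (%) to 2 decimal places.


Mass balance on solute: F1*x1 + F2*x2 = F3*x3
F3 = F1 + F2 = 251 + 316 = 567 kg/hr
x3 = (F1*x1 + F2*x2)/F3
x3 = (251*0.17 + 316*0.34) / 567
x3 = 26.47%


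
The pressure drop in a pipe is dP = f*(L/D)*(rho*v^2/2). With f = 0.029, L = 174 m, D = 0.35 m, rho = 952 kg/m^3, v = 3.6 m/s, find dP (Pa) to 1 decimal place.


dP = f * (L/D) * (rho*v^2/2)
dP = 0.029 * (174/0.35) * (952*3.6^2/2)
L/D = 497.14285714
rho*v^2/2 = 952*12.96/2 = 6168.96
dP = 0.029 * 497.14285714 * 6168.96
dP = 88938.8 Pa


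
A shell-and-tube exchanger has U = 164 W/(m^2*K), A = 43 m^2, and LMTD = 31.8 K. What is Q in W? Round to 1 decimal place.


Q = U * A * LMTD
Q = 164 * 43 * 31.8
Q = 224253.6 W


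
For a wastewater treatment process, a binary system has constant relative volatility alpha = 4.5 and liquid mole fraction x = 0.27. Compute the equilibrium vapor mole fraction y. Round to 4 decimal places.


y = alpha*x / (1 + (alpha-1)*x)
y = 4.5*0.27 / (1 + (4.5-1)*0.27)
y = 1.215 / (1 + 0.945)
y = 1.215 / 1.945
y = 0.6247


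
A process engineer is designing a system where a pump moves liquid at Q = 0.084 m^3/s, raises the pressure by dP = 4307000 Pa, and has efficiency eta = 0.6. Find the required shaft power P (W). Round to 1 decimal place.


P = Q * dP / eta
P = 0.084 * 4307000 / 0.6
P = 361788.0 / 0.6
P = 602980.0 W


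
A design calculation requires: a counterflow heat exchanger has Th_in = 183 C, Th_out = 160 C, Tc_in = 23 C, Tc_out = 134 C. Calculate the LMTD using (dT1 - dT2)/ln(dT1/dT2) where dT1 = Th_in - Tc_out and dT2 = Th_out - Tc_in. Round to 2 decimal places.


dT1 = Th_in - Tc_out = 183 - 134 = 49
dT2 = Th_out - Tc_in = 160 - 23 = 137
LMTD = (dT1 - dT2) / ln(dT1/dT2)
LMTD = (49 - 137) / ln(49/137)
LMTD = 85.59 K


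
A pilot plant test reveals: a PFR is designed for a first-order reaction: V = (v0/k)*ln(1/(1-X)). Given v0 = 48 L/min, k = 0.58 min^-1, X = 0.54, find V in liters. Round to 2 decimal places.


V = (v0/k) * ln(1/(1-X))
V = (48/0.58) * ln(1/(1-0.54))
V = 82.758621 * ln(2.173913)
V = 82.758621 * 0.776529
V = 64.26 L


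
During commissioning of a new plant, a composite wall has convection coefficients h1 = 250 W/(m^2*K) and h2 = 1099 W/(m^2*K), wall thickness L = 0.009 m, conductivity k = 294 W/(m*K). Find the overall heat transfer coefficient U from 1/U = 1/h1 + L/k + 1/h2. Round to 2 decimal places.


1/U = 1/h1 + L/k + 1/h2
1/U = 1/250 + 0.009/294 + 1/1099
1/U = 0.004 + 3.06122e-05 + 0.0009099181
1/U = 0.0049405303
U = 202.41 W/(m^2*K)


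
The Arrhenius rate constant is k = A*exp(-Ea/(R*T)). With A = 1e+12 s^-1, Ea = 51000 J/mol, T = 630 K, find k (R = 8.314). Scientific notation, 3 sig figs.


k = A * exp(-Ea/(R*T))
k = 1e+12 * exp(-51000 / (8.314 * 630))
k = 1e+12 * exp(-9.736875)
k = 5.91e+07


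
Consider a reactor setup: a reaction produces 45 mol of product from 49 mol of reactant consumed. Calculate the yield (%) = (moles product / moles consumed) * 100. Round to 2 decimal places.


Yield = (moles product / moles consumed) * 100%
Yield = (45 / 49) * 100
Yield = 0.9184 * 100
Yield = 91.84%


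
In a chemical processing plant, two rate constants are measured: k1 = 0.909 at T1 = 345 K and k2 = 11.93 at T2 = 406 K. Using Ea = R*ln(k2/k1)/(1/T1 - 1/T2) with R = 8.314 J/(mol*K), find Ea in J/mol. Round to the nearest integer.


Ea = R * ln(k2/k1) / (1/T1 - 1/T2)
ln(k2/k1) = ln(11.93/0.909) = 2.5744664
1/T1 - 1/T2 = 1/345 - 1/406 = 0.000435496537
Ea = 8.314 * 2.5744664 / 0.000435496537
Ea = 49149 J/mol


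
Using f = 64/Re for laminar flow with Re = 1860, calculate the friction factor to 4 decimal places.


f = 64 / Re
f = 64 / 1860
f = 0.0344


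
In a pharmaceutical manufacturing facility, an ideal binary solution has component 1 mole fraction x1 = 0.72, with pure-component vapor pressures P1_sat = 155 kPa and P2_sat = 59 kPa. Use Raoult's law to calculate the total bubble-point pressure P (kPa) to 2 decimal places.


P = x1*P1_sat + x2*P2_sat
x2 = 1 - x1 = 1 - 0.72 = 0.28
P = 0.72*155 + 0.28*59
P = 111.6 + 16.52
P = 128.12 kPa


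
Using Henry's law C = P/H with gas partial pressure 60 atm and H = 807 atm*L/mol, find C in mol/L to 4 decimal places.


C = P / H
C = 60 / 807
C = 0.0743 mol/L


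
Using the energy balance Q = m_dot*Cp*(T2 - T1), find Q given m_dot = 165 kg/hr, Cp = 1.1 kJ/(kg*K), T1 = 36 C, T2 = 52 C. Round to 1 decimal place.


Q = m_dot * Cp * (T2 - T1)
Q = 165 * 1.1 * (52 - 36)
Q = 165 * 1.1 * 16
Q = 2904.0 kJ/hr


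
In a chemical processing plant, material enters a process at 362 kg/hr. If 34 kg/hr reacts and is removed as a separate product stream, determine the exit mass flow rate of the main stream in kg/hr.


Steady-state mass balance on the main outlet: F_out = F_in - F_removed
F_out = 362 - 34
F_out = 328 kg/hr


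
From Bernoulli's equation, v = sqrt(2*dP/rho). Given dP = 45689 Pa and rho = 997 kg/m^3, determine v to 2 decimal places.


v = sqrt(2*dP/rho)
v = sqrt(2*45689/997)
v = sqrt(91.652959)
v = 9.57 m/s


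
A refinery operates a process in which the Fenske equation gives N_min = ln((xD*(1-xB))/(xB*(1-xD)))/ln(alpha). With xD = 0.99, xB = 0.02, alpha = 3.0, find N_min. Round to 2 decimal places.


N_min = ln((xD*(1-xB))/(xB*(1-xD))) / ln(alpha)
Numerator inside ln: 0.9702 / 0.0002 = 4851.0
ln(4851.0) = 8.48694
ln(alpha) = ln(3.0) = 1.098612
N_min = 8.48694 / 1.098612 = 7.73


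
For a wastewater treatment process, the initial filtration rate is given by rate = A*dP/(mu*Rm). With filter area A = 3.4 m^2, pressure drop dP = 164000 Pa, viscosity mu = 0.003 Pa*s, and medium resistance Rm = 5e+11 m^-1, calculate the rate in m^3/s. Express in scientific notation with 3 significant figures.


rate = A * dP / (mu * Rm)
rate = 3.4 * 164000 / (0.003 * 5e+11)
rate = 557600.0 / 1.500e+09
rate = 3.72e-04 m^3/s


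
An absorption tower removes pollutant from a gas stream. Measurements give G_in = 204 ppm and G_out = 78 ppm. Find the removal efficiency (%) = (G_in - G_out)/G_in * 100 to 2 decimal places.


Efficiency = (G_in - G_out) / G_in * 100%
Efficiency = (204 - 78) / 204 * 100
Efficiency = 126 / 204 * 100
Efficiency = 61.76%


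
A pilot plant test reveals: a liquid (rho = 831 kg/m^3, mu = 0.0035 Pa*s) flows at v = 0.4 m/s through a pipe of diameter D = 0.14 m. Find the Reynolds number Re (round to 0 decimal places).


Re = rho * v * D / mu
Re = 831 * 0.4 * 0.14 / 0.0035
Re = 46.536 / 0.0035
Re = 13296


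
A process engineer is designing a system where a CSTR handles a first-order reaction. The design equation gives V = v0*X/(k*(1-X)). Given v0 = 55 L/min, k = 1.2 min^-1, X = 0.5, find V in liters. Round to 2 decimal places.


V = v0 * X / (k * (1 - X))
V = 55 * 0.5 / (1.2 * (1 - 0.5))
V = 27.5 / (1.2 * 0.5)
V = 27.5 / 0.6
V = 45.83 L


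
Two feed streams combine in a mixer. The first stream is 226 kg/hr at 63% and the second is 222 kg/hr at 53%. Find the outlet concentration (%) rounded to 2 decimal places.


Mass balance on solute: F1*x1 + F2*x2 = F3*x3
F3 = F1 + F2 = 226 + 222 = 448 kg/hr
x3 = (F1*x1 + F2*x2)/F3
x3 = (226*0.63 + 222*0.53) / 448
x3 = 58.04%


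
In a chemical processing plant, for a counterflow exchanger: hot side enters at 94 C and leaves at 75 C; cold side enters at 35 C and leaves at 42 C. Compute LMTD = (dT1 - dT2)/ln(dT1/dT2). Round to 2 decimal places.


dT1 = Th_in - Tc_out = 94 - 42 = 52
dT2 = Th_out - Tc_in = 75 - 35 = 40
LMTD = (dT1 - dT2) / ln(dT1/dT2)
LMTD = (52 - 40) / ln(52/40)
LMTD = 45.74 K


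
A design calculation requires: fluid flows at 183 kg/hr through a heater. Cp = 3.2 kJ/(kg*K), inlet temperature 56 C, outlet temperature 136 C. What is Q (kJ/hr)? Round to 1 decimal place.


Q = m_dot * Cp * (T2 - T1)
Q = 183 * 3.2 * (136 - 56)
Q = 183 * 3.2 * 80
Q = 46848.0 kJ/hr


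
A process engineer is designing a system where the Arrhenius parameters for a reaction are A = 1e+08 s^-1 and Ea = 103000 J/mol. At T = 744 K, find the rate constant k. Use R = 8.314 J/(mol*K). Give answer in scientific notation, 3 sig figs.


k = A * exp(-Ea/(R*T))
k = 1e+08 * exp(-103000 / (8.314 * 744))
k = 1e+08 * exp(-16.651535)
k = 5.87e+00


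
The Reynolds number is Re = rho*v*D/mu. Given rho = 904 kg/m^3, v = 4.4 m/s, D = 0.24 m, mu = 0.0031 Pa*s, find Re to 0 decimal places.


Re = rho * v * D / mu
Re = 904 * 4.4 * 0.24 / 0.0031
Re = 954.624 / 0.0031
Re = 307943


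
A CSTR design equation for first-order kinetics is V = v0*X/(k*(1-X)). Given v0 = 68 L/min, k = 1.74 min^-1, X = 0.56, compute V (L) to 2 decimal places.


V = v0 * X / (k * (1 - X))
V = 68 * 0.56 / (1.74 * (1 - 0.56))
V = 38.08 / (1.74 * 0.44)
V = 38.08 / 0.7656
V = 49.74 L


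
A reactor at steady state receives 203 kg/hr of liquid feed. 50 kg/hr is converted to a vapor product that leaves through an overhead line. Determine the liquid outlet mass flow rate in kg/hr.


Steady-state mass balance on the main outlet: F_out = F_in - F_removed
F_out = 203 - 50
F_out = 153 kg/hr


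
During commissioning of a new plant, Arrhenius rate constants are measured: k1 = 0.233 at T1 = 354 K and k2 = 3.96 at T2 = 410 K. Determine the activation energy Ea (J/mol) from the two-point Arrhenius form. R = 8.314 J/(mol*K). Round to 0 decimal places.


Ea = R * ln(k2/k1) / (1/T1 - 1/T2)
ln(k2/k1) = ln(3.96/0.233) = 2.8329609
1/T1 - 1/T2 = 1/354 - 1/410 = 0.000385834367
Ea = 8.314 * 2.8329609 / 0.000385834367
Ea = 61045 J/mol


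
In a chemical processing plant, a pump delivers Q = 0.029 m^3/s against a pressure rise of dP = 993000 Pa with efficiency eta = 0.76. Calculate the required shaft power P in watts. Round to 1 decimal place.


P = Q * dP / eta
P = 0.029 * 993000 / 0.76
P = 28797.0 / 0.76
P = 37890.8 W


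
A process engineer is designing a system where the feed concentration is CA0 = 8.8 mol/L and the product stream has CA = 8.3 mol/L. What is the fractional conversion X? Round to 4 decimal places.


X = (CA0 - CA) / CA0
X = (8.8 - 8.3) / 8.8
X = 0.5 / 8.8
X = 0.0568


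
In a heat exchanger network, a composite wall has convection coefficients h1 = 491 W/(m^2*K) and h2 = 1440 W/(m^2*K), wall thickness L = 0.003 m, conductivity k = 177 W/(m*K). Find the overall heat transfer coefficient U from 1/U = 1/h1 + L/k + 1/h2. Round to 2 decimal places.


1/U = 1/h1 + L/k + 1/h2
1/U = 1/491 + 0.003/177 + 1/1440
1/U = 0.0020366599 + 1.69492e-05 + 0.0006944444
1/U = 0.0027480535
U = 363.89 W/(m^2*K)


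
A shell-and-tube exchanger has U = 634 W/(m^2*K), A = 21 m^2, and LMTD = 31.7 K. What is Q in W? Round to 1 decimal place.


Q = U * A * LMTD
Q = 634 * 21 * 31.7
Q = 422053.8 W


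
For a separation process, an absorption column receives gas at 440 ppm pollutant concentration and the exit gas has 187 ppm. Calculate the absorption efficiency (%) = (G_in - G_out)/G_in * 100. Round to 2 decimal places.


Efficiency = (G_in - G_out) / G_in * 100%
Efficiency = (440 - 187) / 440 * 100
Efficiency = 253 / 440 * 100
Efficiency = 57.50%


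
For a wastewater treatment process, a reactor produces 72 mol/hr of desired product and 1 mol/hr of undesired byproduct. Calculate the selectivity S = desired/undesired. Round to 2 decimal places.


S = desired product rate / undesired product rate
S = 72 / 1
S = 72.00


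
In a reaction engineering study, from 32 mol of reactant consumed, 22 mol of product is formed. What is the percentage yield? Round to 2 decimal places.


Yield = (moles product / moles consumed) * 100%
Yield = (22 / 32) * 100
Yield = 0.6875 * 100
Yield = 68.75%


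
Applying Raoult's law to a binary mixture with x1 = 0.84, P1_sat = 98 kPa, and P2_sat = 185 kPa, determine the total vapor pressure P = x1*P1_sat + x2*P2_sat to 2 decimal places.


P = x1*P1_sat + x2*P2_sat
x2 = 1 - x1 = 1 - 0.84 = 0.16
P = 0.84*98 + 0.16*185
P = 82.32 + 29.6
P = 111.92 kPa


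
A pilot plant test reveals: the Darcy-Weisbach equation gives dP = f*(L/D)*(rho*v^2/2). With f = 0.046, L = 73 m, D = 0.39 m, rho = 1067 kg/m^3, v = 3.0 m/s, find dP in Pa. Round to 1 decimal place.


dP = f * (L/D) * (rho*v^2/2)
dP = 0.046 * (73/0.39) * (1067*3.0^2/2)
L/D = 187.17948718
rho*v^2/2 = 1067*9.0/2 = 4801.5
dP = 0.046 * 187.17948718 * 4801.5
dP = 41342.1 Pa


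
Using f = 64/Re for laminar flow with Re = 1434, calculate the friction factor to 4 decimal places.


f = 64 / Re
f = 64 / 1434
f = 0.0446


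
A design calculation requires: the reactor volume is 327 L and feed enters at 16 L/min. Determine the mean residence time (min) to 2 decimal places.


tau = V / v0
tau = 327 / 16
tau = 20.44 min


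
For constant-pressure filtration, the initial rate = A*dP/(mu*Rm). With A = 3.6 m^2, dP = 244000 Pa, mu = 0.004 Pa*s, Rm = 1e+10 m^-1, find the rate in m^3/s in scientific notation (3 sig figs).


rate = A * dP / (mu * Rm)
rate = 3.6 * 244000 / (0.004 * 1e+10)
rate = 878400.0 / 4.000e+07
rate = 2.20e-02 m^3/s


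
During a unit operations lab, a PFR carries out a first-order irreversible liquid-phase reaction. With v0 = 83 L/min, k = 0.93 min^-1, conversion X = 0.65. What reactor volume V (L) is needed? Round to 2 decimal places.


V = (v0/k) * ln(1/(1-X))
V = (83/0.93) * ln(1/(1-0.65))
V = 89.247312 * ln(2.857143)
V = 89.247312 * 1.049822
V = 93.69 L


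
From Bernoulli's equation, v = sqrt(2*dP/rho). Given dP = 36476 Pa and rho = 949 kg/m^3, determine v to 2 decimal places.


v = sqrt(2*dP/rho)
v = sqrt(2*36476/949)
v = sqrt(76.872497)
v = 8.77 m/s


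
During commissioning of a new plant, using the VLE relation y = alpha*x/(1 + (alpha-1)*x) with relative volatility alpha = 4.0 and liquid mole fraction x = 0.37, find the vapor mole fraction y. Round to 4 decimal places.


y = alpha*x / (1 + (alpha-1)*x)
y = 4.0*0.37 / (1 + (4.0-1)*0.37)
y = 1.48 / (1 + 1.11)
y = 1.48 / 2.11
y = 0.7014


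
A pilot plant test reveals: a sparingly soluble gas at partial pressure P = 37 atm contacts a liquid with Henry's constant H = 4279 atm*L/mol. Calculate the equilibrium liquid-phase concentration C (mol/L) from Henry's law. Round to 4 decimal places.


C = P / H
C = 37 / 4279
C = 0.0086 mol/L


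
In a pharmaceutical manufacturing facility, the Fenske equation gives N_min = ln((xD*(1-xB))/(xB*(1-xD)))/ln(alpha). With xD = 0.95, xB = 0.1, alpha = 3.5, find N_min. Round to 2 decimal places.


N_min = ln((xD*(1-xB))/(xB*(1-xD))) / ln(alpha)
Numerator inside ln: 0.855 / 0.005 = 171.0
ln(171.0) = 5.141664
ln(alpha) = ln(3.5) = 1.252763
N_min = 5.141664 / 1.252763 = 4.10


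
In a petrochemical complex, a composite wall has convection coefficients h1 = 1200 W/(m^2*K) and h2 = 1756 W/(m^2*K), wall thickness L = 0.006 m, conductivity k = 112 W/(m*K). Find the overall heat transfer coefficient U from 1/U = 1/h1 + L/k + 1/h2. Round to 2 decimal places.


1/U = 1/h1 + L/k + 1/h2
1/U = 1/1200 + 0.006/112 + 1/1756
1/U = 0.0008333333 + 5.35714e-05 + 0.0005694761
1/U = 0.0014563808
U = 686.63 W/(m^2*K)


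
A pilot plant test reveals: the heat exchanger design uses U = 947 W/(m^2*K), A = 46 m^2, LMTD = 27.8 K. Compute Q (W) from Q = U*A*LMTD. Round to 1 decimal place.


Q = U * A * LMTD
Q = 947 * 46 * 27.8
Q = 1211023.6 W


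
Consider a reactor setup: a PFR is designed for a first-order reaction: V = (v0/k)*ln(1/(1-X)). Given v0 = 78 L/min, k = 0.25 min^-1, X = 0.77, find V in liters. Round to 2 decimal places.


V = (v0/k) * ln(1/(1-X))
V = (78/0.25) * ln(1/(1-0.77))
V = 312.0 * ln(4.347826)
V = 312.0 * 1.469676
V = 458.54 L


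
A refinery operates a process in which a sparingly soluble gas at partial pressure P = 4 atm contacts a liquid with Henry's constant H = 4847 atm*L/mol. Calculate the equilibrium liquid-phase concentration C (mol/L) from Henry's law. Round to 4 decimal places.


C = P / H
C = 4 / 4847
C = 0.0008 mol/L


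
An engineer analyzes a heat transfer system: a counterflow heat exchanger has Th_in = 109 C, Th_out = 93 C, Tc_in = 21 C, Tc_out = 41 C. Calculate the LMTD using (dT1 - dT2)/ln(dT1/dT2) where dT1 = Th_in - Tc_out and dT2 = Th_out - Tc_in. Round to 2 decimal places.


dT1 = Th_in - Tc_out = 109 - 41 = 68
dT2 = Th_out - Tc_in = 93 - 21 = 72
LMTD = (dT1 - dT2) / ln(dT1/dT2)
LMTD = (68 - 72) / ln(68/72)
LMTD = 69.98 K


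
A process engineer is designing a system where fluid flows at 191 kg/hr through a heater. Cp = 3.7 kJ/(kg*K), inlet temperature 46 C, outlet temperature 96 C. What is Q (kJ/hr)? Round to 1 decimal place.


Q = m_dot * Cp * (T2 - T1)
Q = 191 * 3.7 * (96 - 46)
Q = 191 * 3.7 * 50
Q = 35335.0 kJ/hr


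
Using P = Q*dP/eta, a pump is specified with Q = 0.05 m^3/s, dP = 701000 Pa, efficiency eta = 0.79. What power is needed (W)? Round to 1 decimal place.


P = Q * dP / eta
P = 0.05 * 701000 / 0.79
P = 35050.0 / 0.79
P = 44367.1 W


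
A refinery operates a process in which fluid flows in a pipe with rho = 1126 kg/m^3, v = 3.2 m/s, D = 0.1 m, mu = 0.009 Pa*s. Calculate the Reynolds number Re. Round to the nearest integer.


Re = rho * v * D / mu
Re = 1126 * 3.2 * 0.1 / 0.009
Re = 360.32 / 0.009
Re = 40036


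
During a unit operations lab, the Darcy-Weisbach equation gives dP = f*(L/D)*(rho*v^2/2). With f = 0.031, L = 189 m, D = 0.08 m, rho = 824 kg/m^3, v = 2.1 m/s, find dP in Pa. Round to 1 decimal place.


dP = f * (L/D) * (rho*v^2/2)
dP = 0.031 * (189/0.08) * (824*2.1^2/2)
L/D = 2362.5
rho*v^2/2 = 824*4.41/2 = 1816.92
dP = 0.031 * 2362.5 * 1816.92
dP = 133066.7 Pa


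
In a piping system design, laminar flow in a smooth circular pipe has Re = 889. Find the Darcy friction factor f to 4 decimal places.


f = 64 / Re
f = 64 / 889
f = 0.0720


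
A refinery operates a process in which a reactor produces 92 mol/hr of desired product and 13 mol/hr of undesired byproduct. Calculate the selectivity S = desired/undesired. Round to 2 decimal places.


S = desired product rate / undesired product rate
S = 92 / 13
S = 7.08


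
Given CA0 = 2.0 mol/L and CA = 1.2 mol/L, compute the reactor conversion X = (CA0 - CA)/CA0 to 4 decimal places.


X = (CA0 - CA) / CA0
X = (2.0 - 1.2) / 2.0
X = 0.8 / 2.0
X = 0.4000


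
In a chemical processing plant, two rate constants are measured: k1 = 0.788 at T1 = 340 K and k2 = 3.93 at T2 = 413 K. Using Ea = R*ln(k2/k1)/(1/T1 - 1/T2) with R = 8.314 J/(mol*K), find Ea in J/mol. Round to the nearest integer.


Ea = R * ln(k2/k1) / (1/T1 - 1/T2)
ln(k2/k1) = ln(3.93/0.788) = 1.6068966
1/T1 - 1/T2 = 1/340 - 1/413 = 0.000519868965
Ea = 8.314 * 1.6068966 / 0.000519868965
Ea = 25698 J/mol


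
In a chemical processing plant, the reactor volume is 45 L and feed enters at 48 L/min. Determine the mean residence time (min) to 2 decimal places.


tau = V / v0
tau = 45 / 48
tau = 0.94 min


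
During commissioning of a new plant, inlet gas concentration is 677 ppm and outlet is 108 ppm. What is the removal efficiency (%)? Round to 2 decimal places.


Efficiency = (G_in - G_out) / G_in * 100%
Efficiency = (677 - 108) / 677 * 100
Efficiency = 569 / 677 * 100
Efficiency = 84.05%


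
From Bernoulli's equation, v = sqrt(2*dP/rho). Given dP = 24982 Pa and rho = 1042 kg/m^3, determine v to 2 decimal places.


v = sqrt(2*dP/rho)
v = sqrt(2*24982/1042)
v = sqrt(47.950096)
v = 6.92 m/s


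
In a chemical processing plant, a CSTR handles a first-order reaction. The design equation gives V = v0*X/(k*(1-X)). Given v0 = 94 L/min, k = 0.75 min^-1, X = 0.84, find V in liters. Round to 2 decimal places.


V = v0 * X / (k * (1 - X))
V = 94 * 0.84 / (0.75 * (1 - 0.84))
V = 78.96 / (0.75 * 0.16)
V = 78.96 / 0.12
V = 658.00 L


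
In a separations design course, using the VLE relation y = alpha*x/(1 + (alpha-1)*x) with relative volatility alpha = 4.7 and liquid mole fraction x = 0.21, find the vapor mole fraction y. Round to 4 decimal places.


y = alpha*x / (1 + (alpha-1)*x)
y = 4.7*0.21 / (1 + (4.7-1)*0.21)
y = 0.987 / (1 + 0.777)
y = 0.987 / 1.777
y = 0.5554


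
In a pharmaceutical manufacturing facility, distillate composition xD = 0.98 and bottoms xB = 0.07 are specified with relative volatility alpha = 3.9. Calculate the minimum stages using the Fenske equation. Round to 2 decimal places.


N_min = ln((xD*(1-xB))/(xB*(1-xD))) / ln(alpha)
Numerator inside ln: 0.9114 / 0.0014 = 651.0
ln(651.0) = 6.47851
ln(alpha) = ln(3.9) = 1.360977
N_min = 6.47851 / 1.360977 = 4.76


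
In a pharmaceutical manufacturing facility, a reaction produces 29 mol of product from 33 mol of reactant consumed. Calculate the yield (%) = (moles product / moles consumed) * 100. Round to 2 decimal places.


Yield = (moles product / moles consumed) * 100%
Yield = (29 / 33) * 100
Yield = 0.8788 * 100
Yield = 87.88%


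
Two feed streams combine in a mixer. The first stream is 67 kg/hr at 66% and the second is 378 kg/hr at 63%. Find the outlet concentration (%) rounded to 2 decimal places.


Mass balance on solute: F1*x1 + F2*x2 = F3*x3
F3 = F1 + F2 = 67 + 378 = 445 kg/hr
x3 = (F1*x1 + F2*x2)/F3
x3 = (67*0.66 + 378*0.63) / 445
x3 = 63.45%


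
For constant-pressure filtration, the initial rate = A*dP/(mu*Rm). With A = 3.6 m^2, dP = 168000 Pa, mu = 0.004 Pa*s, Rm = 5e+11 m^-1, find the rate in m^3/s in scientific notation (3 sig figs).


rate = A * dP / (mu * Rm)
rate = 3.6 * 168000 / (0.004 * 5e+11)
rate = 604800.0 / 2.000e+09
rate = 3.02e-04 m^3/s


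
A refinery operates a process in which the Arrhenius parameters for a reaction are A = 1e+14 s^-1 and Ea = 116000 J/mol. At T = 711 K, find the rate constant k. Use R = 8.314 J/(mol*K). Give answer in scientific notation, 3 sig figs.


k = A * exp(-Ea/(R*T))
k = 1e+14 * exp(-116000 / (8.314 * 711))
k = 1e+14 * exp(-19.623586)
k = 3.00e+05


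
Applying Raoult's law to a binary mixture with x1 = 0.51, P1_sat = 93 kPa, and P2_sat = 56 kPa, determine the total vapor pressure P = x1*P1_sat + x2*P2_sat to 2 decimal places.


P = x1*P1_sat + x2*P2_sat
x2 = 1 - x1 = 1 - 0.51 = 0.49
P = 0.51*93 + 0.49*56
P = 47.43 + 27.44
P = 74.87 kPa


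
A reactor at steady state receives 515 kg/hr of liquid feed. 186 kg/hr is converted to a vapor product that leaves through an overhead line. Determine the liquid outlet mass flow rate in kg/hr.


Steady-state mass balance on the main outlet: F_out = F_in - F_removed
F_out = 515 - 186
F_out = 329 kg/hr


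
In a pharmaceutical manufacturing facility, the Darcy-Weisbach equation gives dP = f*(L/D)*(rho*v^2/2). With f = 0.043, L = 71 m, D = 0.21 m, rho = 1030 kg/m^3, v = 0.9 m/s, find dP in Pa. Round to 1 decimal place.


dP = f * (L/D) * (rho*v^2/2)
dP = 0.043 * (71/0.21) * (1030*0.9^2/2)
L/D = 338.0952381
rho*v^2/2 = 1030*0.81/2 = 417.15
dP = 0.043 * 338.0952381 * 417.15
dP = 6064.6 Pa


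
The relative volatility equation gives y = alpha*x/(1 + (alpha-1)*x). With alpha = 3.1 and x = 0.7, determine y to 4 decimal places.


y = alpha*x / (1 + (alpha-1)*x)
y = 3.1*0.7 / (1 + (3.1-1)*0.7)
y = 2.17 / (1 + 1.47)
y = 2.17 / 2.47
y = 0.8785


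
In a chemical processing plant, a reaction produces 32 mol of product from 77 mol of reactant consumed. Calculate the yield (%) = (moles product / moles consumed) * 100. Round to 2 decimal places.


Yield = (moles product / moles consumed) * 100%
Yield = (32 / 77) * 100
Yield = 0.4156 * 100
Yield = 41.56%


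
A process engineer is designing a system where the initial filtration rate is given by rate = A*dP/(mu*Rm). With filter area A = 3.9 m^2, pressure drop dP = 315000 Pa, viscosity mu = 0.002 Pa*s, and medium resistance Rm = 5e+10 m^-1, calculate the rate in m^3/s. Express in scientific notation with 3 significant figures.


rate = A * dP / (mu * Rm)
rate = 3.9 * 315000 / (0.002 * 5e+10)
rate = 1228500.0 / 1.000e+08
rate = 1.23e-02 m^3/s


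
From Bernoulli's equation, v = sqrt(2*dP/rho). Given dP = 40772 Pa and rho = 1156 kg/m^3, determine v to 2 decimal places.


v = sqrt(2*dP/rho)
v = sqrt(2*40772/1156)
v = sqrt(70.539792)
v = 8.40 m/s


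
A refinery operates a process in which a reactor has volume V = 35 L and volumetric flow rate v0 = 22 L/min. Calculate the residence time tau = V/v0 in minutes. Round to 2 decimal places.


tau = V / v0
tau = 35 / 22
tau = 1.59 min


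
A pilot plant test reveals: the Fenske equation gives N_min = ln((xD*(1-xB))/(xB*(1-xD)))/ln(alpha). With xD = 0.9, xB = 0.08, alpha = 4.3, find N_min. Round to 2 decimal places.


N_min = ln((xD*(1-xB))/(xB*(1-xD))) / ln(alpha)
Numerator inside ln: 0.828 / 0.008 = 103.5
ln(103.5) = 4.639572
ln(alpha) = ln(4.3) = 1.458615
N_min = 4.639572 / 1.458615 = 3.18


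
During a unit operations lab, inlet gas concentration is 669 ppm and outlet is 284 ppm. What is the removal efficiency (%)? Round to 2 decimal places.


Efficiency = (G_in - G_out) / G_in * 100%
Efficiency = (669 - 284) / 669 * 100
Efficiency = 385 / 669 * 100
Efficiency = 57.55%


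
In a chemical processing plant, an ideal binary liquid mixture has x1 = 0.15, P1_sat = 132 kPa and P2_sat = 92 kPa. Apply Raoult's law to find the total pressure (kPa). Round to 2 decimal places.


P = x1*P1_sat + x2*P2_sat
x2 = 1 - x1 = 1 - 0.15 = 0.85
P = 0.15*132 + 0.85*92
P = 19.8 + 78.2
P = 98.00 kPa


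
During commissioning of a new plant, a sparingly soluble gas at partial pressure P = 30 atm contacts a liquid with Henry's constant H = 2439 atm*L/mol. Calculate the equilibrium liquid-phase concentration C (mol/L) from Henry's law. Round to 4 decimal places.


C = P / H
C = 30 / 2439
C = 0.0123 mol/L


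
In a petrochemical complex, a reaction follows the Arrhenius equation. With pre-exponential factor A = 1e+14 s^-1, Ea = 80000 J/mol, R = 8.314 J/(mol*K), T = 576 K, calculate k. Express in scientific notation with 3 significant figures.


k = A * exp(-Ea/(R*T))
k = 1e+14 * exp(-80000 / (8.314 * 576))
k = 1e+14 * exp(-16.705423)
k = 5.56e+06


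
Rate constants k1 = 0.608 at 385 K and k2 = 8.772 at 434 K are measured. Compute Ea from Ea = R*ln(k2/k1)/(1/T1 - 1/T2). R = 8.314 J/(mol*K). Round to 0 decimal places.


Ea = R * ln(k2/k1) / (1/T1 - 1/T2)
ln(k2/k1) = ln(8.772/0.608) = 2.6691452
1/T1 - 1/T2 = 1/385 - 1/434 = 0.000293255132
Ea = 8.314 * 2.6691452 / 0.000293255132
Ea = 75672 J/mol


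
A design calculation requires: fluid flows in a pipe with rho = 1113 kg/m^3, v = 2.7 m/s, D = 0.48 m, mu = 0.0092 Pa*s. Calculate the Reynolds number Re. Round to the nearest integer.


Re = rho * v * D / mu
Re = 1113 * 2.7 * 0.48 / 0.0092
Re = 1442.448 / 0.0092
Re = 156788


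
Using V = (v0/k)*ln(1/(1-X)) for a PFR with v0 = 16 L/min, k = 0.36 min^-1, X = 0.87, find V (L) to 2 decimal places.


V = (v0/k) * ln(1/(1-X))
V = (16/0.36) * ln(1/(1-0.87))
V = 44.444444 * ln(7.692308)
V = 44.444444 * 2.040221
V = 90.68 L


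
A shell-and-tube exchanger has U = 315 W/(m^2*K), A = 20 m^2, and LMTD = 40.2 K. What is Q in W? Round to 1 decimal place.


Q = U * A * LMTD
Q = 315 * 20 * 40.2
Q = 253260.0 W


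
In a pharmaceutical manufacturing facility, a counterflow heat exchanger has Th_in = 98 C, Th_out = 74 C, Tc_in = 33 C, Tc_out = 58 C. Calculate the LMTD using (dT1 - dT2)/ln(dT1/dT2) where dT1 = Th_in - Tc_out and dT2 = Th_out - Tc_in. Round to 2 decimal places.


dT1 = Th_in - Tc_out = 98 - 58 = 40
dT2 = Th_out - Tc_in = 74 - 33 = 41
LMTD = (dT1 - dT2) / ln(dT1/dT2)
LMTD = (40 - 41) / ln(40/41)
LMTD = 40.50 K


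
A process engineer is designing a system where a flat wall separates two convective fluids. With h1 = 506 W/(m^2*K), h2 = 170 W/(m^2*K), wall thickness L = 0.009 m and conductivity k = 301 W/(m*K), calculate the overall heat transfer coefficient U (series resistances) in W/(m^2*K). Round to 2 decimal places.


1/U = 1/h1 + L/k + 1/h2
1/U = 1/506 + 0.009/301 + 1/170
1/U = 0.0019762846 + 2.99003e-05 + 0.0058823529
1/U = 0.0078885378
U = 126.77 W/(m^2*K)


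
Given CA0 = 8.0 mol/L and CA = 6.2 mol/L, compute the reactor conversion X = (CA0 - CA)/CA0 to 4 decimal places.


X = (CA0 - CA) / CA0
X = (8.0 - 6.2) / 8.0
X = 1.8 / 8.0
X = 0.2250


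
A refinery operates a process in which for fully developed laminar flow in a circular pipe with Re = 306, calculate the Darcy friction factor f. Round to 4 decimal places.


f = 64 / Re
f = 64 / 306
f = 0.2092


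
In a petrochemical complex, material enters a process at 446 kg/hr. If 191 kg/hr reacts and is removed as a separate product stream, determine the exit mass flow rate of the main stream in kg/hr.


Steady-state mass balance on the main outlet: F_out = F_in - F_removed
F_out = 446 - 191
F_out = 255 kg/hr


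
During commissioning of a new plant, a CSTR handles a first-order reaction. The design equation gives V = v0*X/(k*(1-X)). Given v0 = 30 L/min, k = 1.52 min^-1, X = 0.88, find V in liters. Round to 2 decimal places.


V = v0 * X / (k * (1 - X))
V = 30 * 0.88 / (1.52 * (1 - 0.88))
V = 26.4 / (1.52 * 0.12)
V = 26.4 / 0.1824
V = 144.74 L


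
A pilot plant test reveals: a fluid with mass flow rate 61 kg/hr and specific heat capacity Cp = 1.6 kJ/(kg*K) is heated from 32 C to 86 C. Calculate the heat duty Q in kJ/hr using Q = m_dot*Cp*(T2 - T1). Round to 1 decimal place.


Q = m_dot * Cp * (T2 - T1)
Q = 61 * 1.6 * (86 - 32)
Q = 61 * 1.6 * 54
Q = 5270.4 kJ/hr


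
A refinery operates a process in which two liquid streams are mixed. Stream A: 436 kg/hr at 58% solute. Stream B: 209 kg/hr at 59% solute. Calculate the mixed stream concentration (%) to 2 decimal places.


Mass balance on solute: F1*x1 + F2*x2 = F3*x3
F3 = F1 + F2 = 436 + 209 = 645 kg/hr
x3 = (F1*x1 + F2*x2)/F3
x3 = (436*0.58 + 209*0.59) / 645
x3 = 58.32%


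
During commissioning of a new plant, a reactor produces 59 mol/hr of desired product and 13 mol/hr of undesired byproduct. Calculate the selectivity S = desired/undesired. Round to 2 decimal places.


S = desired product rate / undesired product rate
S = 59 / 13
S = 4.54


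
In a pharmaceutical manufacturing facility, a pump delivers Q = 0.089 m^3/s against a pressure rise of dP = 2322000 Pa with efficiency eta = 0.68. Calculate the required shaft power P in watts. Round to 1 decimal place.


P = Q * dP / eta
P = 0.089 * 2322000 / 0.68
P = 206658.0 / 0.68
P = 303908.8 W


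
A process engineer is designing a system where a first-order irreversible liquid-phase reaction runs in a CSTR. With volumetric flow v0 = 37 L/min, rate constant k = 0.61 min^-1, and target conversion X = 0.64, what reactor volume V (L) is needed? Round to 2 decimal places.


V = v0 * X / (k * (1 - X))
V = 37 * 0.64 / (0.61 * (1 - 0.64))
V = 23.68 / (0.61 * 0.36)
V = 23.68 / 0.2196
V = 107.83 L


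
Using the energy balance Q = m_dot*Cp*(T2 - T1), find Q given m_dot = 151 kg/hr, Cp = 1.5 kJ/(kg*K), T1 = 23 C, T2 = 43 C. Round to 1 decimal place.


Q = m_dot * Cp * (T2 - T1)
Q = 151 * 1.5 * (43 - 23)
Q = 151 * 1.5 * 20
Q = 4530.0 kJ/hr


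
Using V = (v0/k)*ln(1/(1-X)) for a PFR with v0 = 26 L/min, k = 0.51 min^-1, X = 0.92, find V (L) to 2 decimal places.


V = (v0/k) * ln(1/(1-X))
V = (26/0.51) * ln(1/(1-0.92))
V = 50.980392 * ln(12.5)
V = 50.980392 * 2.525729
V = 128.76 L


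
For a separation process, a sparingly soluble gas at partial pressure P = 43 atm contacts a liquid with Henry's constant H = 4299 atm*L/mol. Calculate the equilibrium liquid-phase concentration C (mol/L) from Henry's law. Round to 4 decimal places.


C = P / H
C = 43 / 4299
C = 0.0100 mol/L


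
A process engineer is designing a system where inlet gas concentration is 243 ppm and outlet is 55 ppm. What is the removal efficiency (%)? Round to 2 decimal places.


Efficiency = (G_in - G_out) / G_in * 100%
Efficiency = (243 - 55) / 243 * 100
Efficiency = 188 / 243 * 100
Efficiency = 77.37%


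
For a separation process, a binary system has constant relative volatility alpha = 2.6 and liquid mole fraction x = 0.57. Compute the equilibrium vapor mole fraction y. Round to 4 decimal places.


y = alpha*x / (1 + (alpha-1)*x)
y = 2.6*0.57 / (1 + (2.6-1)*0.57)
y = 1.482 / (1 + 0.912)
y = 1.482 / 1.912
y = 0.7751


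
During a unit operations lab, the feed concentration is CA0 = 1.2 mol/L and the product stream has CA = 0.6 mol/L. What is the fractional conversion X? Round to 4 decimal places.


X = (CA0 - CA) / CA0
X = (1.2 - 0.6) / 1.2
X = 0.6 / 1.2
X = 0.5000


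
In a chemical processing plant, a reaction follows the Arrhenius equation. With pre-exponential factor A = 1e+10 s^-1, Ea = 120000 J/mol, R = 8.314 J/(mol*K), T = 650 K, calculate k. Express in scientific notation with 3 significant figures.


k = A * exp(-Ea/(R*T))
k = 1e+10 * exp(-120000 / (8.314 * 650))
k = 1e+10 * exp(-22.205363)
k = 2.27e+00


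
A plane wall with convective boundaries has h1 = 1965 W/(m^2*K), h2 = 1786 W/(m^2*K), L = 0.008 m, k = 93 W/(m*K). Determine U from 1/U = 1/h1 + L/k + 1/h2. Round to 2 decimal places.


1/U = 1/h1 + L/k + 1/h2
1/U = 1/1965 + 0.008/93 + 1/1786
1/U = 0.0005089059 + 8.60215e-05 + 0.0005599104
1/U = 0.0011548378
U = 865.92 W/(m^2*K)


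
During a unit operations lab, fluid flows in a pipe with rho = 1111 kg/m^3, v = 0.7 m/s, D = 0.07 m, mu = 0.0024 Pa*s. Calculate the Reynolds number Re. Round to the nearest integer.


Re = rho * v * D / mu
Re = 1111 * 0.7 * 0.07 / 0.0024
Re = 54.439 / 0.0024
Re = 22683


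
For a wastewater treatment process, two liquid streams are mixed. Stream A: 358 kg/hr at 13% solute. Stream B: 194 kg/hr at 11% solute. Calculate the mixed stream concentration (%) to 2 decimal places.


Mass balance on solute: F1*x1 + F2*x2 = F3*x3
F3 = F1 + F2 = 358 + 194 = 552 kg/hr
x3 = (F1*x1 + F2*x2)/F3
x3 = (358*0.13 + 194*0.11) / 552
x3 = 12.30%


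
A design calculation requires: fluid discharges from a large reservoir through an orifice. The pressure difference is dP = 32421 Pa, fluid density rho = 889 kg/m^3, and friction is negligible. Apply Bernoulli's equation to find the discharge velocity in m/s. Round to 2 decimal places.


v = sqrt(2*dP/rho)
v = sqrt(2*32421/889)
v = sqrt(72.938133)
v = 8.54 m/s


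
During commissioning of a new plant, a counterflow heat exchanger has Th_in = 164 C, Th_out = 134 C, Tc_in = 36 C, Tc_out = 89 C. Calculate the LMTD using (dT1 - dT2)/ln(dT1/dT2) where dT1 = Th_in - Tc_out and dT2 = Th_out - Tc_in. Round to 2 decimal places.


dT1 = Th_in - Tc_out = 164 - 89 = 75
dT2 = Th_out - Tc_in = 134 - 36 = 98
LMTD = (dT1 - dT2) / ln(dT1/dT2)
LMTD = (75 - 98) / ln(75/98)
LMTD = 85.99 K


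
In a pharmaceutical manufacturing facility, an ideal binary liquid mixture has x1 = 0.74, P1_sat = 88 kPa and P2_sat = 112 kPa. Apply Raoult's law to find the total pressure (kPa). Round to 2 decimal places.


P = x1*P1_sat + x2*P2_sat
x2 = 1 - x1 = 1 - 0.74 = 0.26
P = 0.74*88 + 0.26*112
P = 65.12 + 29.12
P = 94.24 kPa


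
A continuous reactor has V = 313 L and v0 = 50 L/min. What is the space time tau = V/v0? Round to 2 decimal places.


tau = V / v0
tau = 313 / 50
tau = 6.26 min


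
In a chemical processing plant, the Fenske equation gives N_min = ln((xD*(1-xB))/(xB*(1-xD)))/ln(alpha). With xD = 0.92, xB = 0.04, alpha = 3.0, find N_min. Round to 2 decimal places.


N_min = ln((xD*(1-xB))/(xB*(1-xD))) / ln(alpha)
Numerator inside ln: 0.8832 / 0.0032 = 276.0
ln(276.0) = 5.620401
ln(alpha) = ln(3.0) = 1.098612
N_min = 5.620401 / 1.098612 = 5.12
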